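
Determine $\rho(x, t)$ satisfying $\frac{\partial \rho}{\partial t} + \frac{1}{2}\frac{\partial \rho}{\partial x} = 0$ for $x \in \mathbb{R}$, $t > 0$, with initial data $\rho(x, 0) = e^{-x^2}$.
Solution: By method of characteristics (waves move right with speed 1/2):
Along characteristics $x - \frac{1}{2}t =$ const, $\rho$ is constant, so $\rho(x,t) = f(x - \frac{1}{2}t)$ with $f = \rho( \cdot , 0)$.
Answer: $\rho(x, t) = e^{-(-t/2 + x)^2}$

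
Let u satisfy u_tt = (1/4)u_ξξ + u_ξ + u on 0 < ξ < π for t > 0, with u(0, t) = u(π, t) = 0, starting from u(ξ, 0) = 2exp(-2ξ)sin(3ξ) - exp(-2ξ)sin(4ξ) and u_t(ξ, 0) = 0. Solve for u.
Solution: Substitute u = exp(-2ξ)w.
Then u_ξ = exp(-2ξ)(w_ξ - 2w), u_ξξ = exp(-2ξ)(w_ξξ - 4w_ξ + 4w), u_tt = exp(-2ξ)w_tt; substituting and dividing by exp(-2ξ), the lower-order terms cancel: w_tt = (1/4)w_ξξ (standard wave equation).
Data for w: w(ξ,0) = exp(2ξ)u(ξ,0) = 2sin(3ξ) - sin(4ξ); w_t(ξ,0) = exp(2ξ)u_t(ξ,0) = 0. The boundary conditions carry over: w(0,t) = w(π,t) = 0.
Separating variables: w = Σ [A_n cos(ω_n t) + B_n sin(ω_n t)] sin(nξ), ω_n = n/2. From ICs: A_3=2, A_4=-1.
So w(ξ,t) = 2sin(3ξ)cos(3t/2) - sin(4ξ)cos(2t), and u(ξ,t) = exp(-2ξ)w(ξ,t).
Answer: u(ξ, t) = 2exp(-2ξ)sin(3ξ)cos(3t/2) - exp(-2ξ)sin(4ξ)cos(2t)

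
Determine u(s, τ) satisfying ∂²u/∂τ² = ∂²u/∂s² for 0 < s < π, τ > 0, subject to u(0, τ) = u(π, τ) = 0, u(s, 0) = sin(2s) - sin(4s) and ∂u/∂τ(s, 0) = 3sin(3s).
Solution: Using separation of variables u = X(s)T(τ):
Eigenfunctions: sin(ns), n = 1, 2, 3, ...
General solution: u(s, τ) = Σ [A_n cos(n τ) + B_n sin(n τ)] sin(ns)
From u(s,0) = sin(2s) - sin(4s): A_2=1, A_4=-1. From u_τ(s,0) = 3sin(3s), using u_τ(s,0) = Σ ω_n B_n sin(ns) with ω_n = n: B_3 = 3/3 = 1.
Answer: u(s, τ) = sin(2s)cos(2τ) + sin(3s)sin(3τ) - sin(4s)cos(4τ)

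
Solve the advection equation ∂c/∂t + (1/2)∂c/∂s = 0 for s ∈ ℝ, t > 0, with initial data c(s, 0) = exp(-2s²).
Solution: By method of characteristics (waves move right with speed 1/2):
Along characteristics s - (1/2)t = const, c is constant, so c(s,t) = f(s - (1/2)t) with f = c(·, 0).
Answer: c(s, t) = exp(-2(s - t/2)²)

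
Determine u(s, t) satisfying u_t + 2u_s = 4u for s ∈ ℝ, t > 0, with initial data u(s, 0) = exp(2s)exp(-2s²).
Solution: Substitute u = exp(2s)w, i.e. w = exp(-2s)u.
By the product rule, u_s = exp(2s)(w_s + 2w), u_t = exp(2s)w_t.
Substituting into the PDE and dividing by exp(2s): w_t + 2(w_s + 2w) = 4w.
The lower-order terms cancel, leaving the standard advection equation w_t + 2w_s = 0.
Initial data for w: w(s,0) = exp(-2s)u(s,0) = exp(-2s²).
Solve for w:
  By method of characteristics (waves move right with speed 2):
  Along characteristics s - 2t = const, w is constant, so w(s,t) = f(s - 2t) with f = w(·, 0).
Hence w(s,t) = exp(-2(s - 2t)²).
Transform back: u(s,t) = exp(2s)w(s,t).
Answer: u(s, t) = exp(2s)exp(-2(s - 2t)²)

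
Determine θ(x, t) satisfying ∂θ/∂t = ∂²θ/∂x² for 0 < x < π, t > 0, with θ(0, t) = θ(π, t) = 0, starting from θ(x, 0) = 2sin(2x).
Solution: Separating variables: θ = Σ c_n exp(-n²t) sin(nx). From θ(x,0) = 2sin(2x): c_2=2.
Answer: θ(x, t) = 2exp(-4t)sin(2x)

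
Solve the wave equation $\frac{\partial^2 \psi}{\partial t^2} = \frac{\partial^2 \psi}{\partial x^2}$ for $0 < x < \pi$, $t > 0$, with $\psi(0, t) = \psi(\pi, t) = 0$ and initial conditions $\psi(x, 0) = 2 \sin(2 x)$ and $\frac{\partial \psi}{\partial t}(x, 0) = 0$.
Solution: Separating variables: $\psi = \sum [A_n \cos(\omega_n t) + B_n \sin(\omega_n t)] \sin(nx)$, $\omega_n = n$. From ICs: $A_2=2$.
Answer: $\psi(x, t) = 2 \sin(2 x) \cos(2 t)$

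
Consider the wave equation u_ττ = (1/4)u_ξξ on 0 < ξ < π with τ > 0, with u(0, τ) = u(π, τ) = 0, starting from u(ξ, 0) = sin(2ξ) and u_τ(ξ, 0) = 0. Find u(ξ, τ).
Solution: Separating variables: u = Σ [A_n cos(ω_n τ) + B_n sin(ω_n τ)] sin(nξ), ω_n = n/2. From ICs: A_2=1.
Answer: u(ξ, τ) = sin(2ξ)cos(τ)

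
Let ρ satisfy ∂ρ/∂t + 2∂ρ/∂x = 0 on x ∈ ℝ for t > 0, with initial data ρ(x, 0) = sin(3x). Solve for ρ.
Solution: By characteristics (dx/dt = 2), ρ(x,t) = f(x - 2t) with f = ρ(·, 0).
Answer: ρ(x, t) = -sin(6t - 3x)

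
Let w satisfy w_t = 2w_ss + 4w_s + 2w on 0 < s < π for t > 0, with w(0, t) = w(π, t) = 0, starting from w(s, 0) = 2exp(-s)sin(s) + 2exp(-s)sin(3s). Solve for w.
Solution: Substitute w = exp(-s)u, i.e. u = exp(s)w.
By the product rule, w_s = exp(-s)(u_s - u), w_ss = exp(-s)(u_ss - 2u_s + u), w_t = exp(-s)u_t.
Substituting into the PDE and dividing by exp(-s): u_t = 2(u_ss - 2u_s + u) + 4(u_s - u) + 2u.
The lower-order terms cancel, leaving the standard heat equation u_t = 2u_ss.
Initial data for u: u(s,0) = exp(s)w(s,0) = 2sin(s) + 2sin(3s). The boundary conditions carry over: u(0,t) = u(π,t) = 0.
Solve for u:
  Using separation of variables u = X(s)T(t):
  Eigenfunctions: sin(ns), n = 1, 2, 3, ...
  General solution: u(s, t) = Σ c_n sin(ns) exp(-2n² t)
  Matching u(s,0) = 2sin(s) + 2sin(3s) term by term: c_1=2, c_3=2.
Hence u(s,t) = 2exp(-2t)sin(s) + 2exp(-18t)sin(3s).
Transform back: w(s,t) = exp(-s)u(s,t).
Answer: w(s, t) = 2exp(-s)exp(-2t)sin(s) + 2exp(-s)exp(-18t)sin(3s)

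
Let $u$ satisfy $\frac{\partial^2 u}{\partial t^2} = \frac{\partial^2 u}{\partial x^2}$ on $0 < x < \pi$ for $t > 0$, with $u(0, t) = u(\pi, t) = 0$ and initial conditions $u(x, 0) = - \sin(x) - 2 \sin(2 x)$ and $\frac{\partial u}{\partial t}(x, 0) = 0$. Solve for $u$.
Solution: Separating variables: $u = \sum [A_n \cos(\omega_n t) + B_n \sin(\omega_n t)] \sin(nx)$, $\omega_n = n$. From ICs: $A_1=-1, A_2=-2$.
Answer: $u(x, t) = - \sin(x) \cos(t) - 2 \sin(2 x) \cos(2 t)$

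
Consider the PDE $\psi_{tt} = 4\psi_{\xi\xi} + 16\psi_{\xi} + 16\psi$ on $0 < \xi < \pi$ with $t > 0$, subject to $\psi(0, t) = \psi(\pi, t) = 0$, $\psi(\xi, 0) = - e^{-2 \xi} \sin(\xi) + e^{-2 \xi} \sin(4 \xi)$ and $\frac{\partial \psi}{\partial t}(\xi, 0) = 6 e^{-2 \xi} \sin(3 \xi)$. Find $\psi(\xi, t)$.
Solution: Substitute $\psi = e^{-2\xi}u$, i.e. $u = e^{2\xi}\psi$.
By the product rule, $\psi_{\xi} = e^{-2\xi}(u_{\xi} - 2u)$, $\psi_{\xi\xi} = e^{-2\xi}(u_{\xi\xi} - 4u_{\xi} + 4u)$, $\psi_{tt} = e^{-2\xi}u_{tt}$.
Substituting into the PDE and dividing by $e^{-2\xi}$: $u_{tt} = 4(u_{\xi\xi} - 4u_{\xi} + 4u) + 16(u_{\xi} - 2u) + 16u$.
The lower-order terms cancel, leaving the standard wave equation $u_{tt} = 4u_{\xi\xi}$.
Initial data for $u$: $u(\xi,0) = e^{2\xi}\psi(\xi,0) = - \sin(\xi) + \sin(4 \xi)$; $u_t(\xi,0) = e^{2\xi}\psi_t(\xi,0) = 6 \sin(3 \xi)$. The boundary conditions carry over: $u(0,t) = u(\pi,t) = 0$.
Solve for $u$:
  Using separation of variables $u = X(\xi)T(t)$:
  Eigenfunctions: $\sin(n\xi)$, $n = 1, 2, 3, \ldots$
  General solution: $u(\xi, t) = \sum [A_n \cos(2n t) + B_n \sin(2n t)] \sin(n\xi)$
  From $u(\xi,0) = - \sin(\xi) + \sin(4 \xi)$: $A_1=-1, A_4=1$. From $u_t(\xi,0) = 6 \sin(3 \xi)$, using $u_t(\xi,0) = \sum \omega_n B_n \sin(n\xi)$ with $\omega_n = 2n$: $B_3 = 6/6 = 1$.
Hence $u(\xi,t) = \sin(6 t) \sin(3 \xi) - \sin(\xi) \cos(2 t) + \sin(4 \xi) \cos(8 t)$.
Transform back: $\psi(\xi,t) = e^{-2\xi}u(\xi,t)$.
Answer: $\psi(\xi, t) = - e^{-2 \xi} \sin(\xi) \cos(2 t) + e^{-2 \xi} \sin(3 \xi) \sin(6 t) + e^{-2 \xi} \sin(4 \xi) \cos(8 t)$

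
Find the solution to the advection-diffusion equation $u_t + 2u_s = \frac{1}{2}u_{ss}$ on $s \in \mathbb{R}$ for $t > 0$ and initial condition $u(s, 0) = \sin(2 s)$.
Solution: Moving frame: $\eta = s - 2t$, $\sigma = t$, $u = w(\eta,\sigma)$, so $u_t = w_{\sigma} - 2w_{\eta}$ and $u_{ss} = w_{\eta\eta}$.
Hence $u_t + 2u_s = w_{\sigma}$ and the PDE becomes the heat equation $w_{\sigma} = \frac{1}{2}w_{\eta\eta}$ on $\eta \in \mathbb{R}$.
Initial data: $w(\eta,0) = u(\eta,0) = \sin(2 \eta)$. Each mode $\sin(n\eta)$ decays as $e^{-n^2\sigma/2}$ on $\mathbb{R}$, so $w(\eta,\sigma) = \sum c_n e^{-n^2\sigma/2} \sin(n\eta)$ with $c_2=1$: $w(\eta,\sigma) = e^{-2 \sigma} \sin(2 \eta)$.
Substituting back: $u(s,t) = w(s - 2t, t)$.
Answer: $u(s, t) = e^{-2 t} \sin(2 s - 4 t)$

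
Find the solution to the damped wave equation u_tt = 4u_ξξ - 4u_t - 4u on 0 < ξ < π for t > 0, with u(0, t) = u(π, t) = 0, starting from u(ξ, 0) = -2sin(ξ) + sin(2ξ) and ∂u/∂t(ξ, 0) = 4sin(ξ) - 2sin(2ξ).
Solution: Substitute u = exp(-2t)w.
Then u_t = exp(-2t)(w_t - 2w), u_tt = exp(-2t)(w_tt - 4w_t + 4w), u_ξξ = exp(-2t)w_ξξ; substituting and dividing by exp(-2t), the lower-order terms cancel: w_tt = 4w_ξξ (standard wave equation).
Data for w: w(ξ,0) = u(ξ,0) = -2sin(ξ) + sin(2ξ); w_t(ξ,0) = u_t(ξ,0) + 2u(ξ,0) = 0. The boundary conditions carry over: w(0,t) = w(π,t) = 0.
Separating variables: w = Σ [A_n cos(ω_n t) + B_n sin(ω_n t)] sin(nξ), ω_n = 2n. From ICs: A_1=-2, A_2=1.
So w(ξ,t) = -2sin(ξ)cos(2t) + sin(2ξ)cos(4t), and u(ξ,t) = exp(-2t)w(ξ,t).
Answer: u(ξ, t) = -2exp(-2t)sin(ξ)cos(2t) + exp(-2t)sin(2ξ)cos(4t)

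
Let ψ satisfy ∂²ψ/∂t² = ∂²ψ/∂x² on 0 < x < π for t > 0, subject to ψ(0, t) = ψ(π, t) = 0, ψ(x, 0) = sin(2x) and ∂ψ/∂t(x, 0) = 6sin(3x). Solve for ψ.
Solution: Separating variables: ψ = Σ [A_n cos(ω_n t) + B_n sin(ω_n t)] sin(nx), ω_n = n. From ICs (B_n = velocity coefficient / ω_n): A_2=1, B_3=2.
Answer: ψ(x, t) = 2sin(3t)sin(3x) + sin(2x)cos(2t)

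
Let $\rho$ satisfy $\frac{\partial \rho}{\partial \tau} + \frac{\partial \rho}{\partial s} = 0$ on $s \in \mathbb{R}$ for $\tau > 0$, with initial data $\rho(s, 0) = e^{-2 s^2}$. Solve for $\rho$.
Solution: By characteristics ($ds/d\tau = 1$), $\rho(s,\tau) = f(s - \tau)$ with $f = \rho( \cdot , 0)$.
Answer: $\rho(s, \tau) = e^{-2 (-\tau + s)^2}$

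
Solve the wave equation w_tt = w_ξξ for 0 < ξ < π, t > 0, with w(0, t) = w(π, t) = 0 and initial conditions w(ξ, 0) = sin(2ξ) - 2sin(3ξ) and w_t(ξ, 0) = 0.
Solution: Separating variables: w = Σ [A_n cos(ω_n t) + B_n sin(ω_n t)] sin(nξ), ω_n = n. From ICs: A_2=1, A_3=-2.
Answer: w(ξ, t) = sin(2ξ)cos(2t) - 2sin(3ξ)cos(3t)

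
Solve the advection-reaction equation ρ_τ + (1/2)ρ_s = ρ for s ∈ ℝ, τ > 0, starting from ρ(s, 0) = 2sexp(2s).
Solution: Substitute ρ = exp(2s)u, i.e. u = exp(-2s)ρ.
By the product rule, ρ_s = exp(2s)(u_s + 2u), ρ_τ = exp(2s)u_τ.
Substituting into the PDE and dividing by exp(2s): u_τ + (1/2)(u_s + 2u) = u.
The lower-order terms cancel, leaving the standard advection equation u_τ + (1/2)u_s = 0.
Initial data for u: u(s,0) = exp(-2s)ρ(s,0) = 2s.
Solve for u:
  By method of characteristics (waves move right with speed 1/2):
  Along characteristics s - (1/2)τ = const, u is constant, so u(s,τ) = f(s - (1/2)τ) with f = u(·, 0).
Hence u(s,τ) = 2s - τ.
Transform back: ρ(s,τ) = exp(2s)u(s,τ).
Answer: ρ(s, τ) = 2sexp(2s) - τexp(2s)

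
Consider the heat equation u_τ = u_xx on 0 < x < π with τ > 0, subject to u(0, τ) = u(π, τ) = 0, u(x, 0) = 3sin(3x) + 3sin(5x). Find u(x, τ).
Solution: Separating variables: u = Σ c_n exp(-n²τ) sin(nx). From u(x,0) = 3sin(3x) + 3sin(5x): c_3=3, c_5=3.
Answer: u(x, τ) = 3exp(-9τ)sin(3x) + 3exp(-25τ)sin(5x)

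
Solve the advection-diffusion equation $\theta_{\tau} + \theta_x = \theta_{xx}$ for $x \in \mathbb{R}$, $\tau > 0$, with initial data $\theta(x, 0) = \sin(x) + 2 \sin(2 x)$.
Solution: Moving frame: $\eta = x - \tau$, $\sigma = \tau$, $\theta = u(\eta,\sigma)$, so $\theta_{\tau} = u_{\sigma} - u_{\eta}$ and $\theta_{xx} = u_{\eta\eta}$.
Hence $\theta_{\tau} + \theta_x = u_{\sigma}$ and the PDE becomes the heat equation $u_{\sigma} = u_{\eta\eta}$ on $\eta \in \mathbb{R}$.
Initial data: $u(\eta,0) = \theta(\eta,0) = \sin(\eta) + 2 \sin(2 \eta)$. Each mode $\sin(n\eta)$ decays as $e^{-n^2\sigma}$ on $\mathbb{R}$, so $u(\eta,\sigma) = \sum c_n e^{-n^2\sigma} \sin(n\eta)$ with $c_1=1, c_2=2$: $u(\eta,\sigma) = e^{-\sigma} \sin(\eta) + 2 e^{-4 \sigma} \sin(2 \eta)$.
Substituting back: $\theta(x,\tau) = u(x - \tau, \tau)$.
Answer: $\theta(x, \tau) = - e^{-\tau} \sin(\tau - x) - 2 e^{-4 \tau} \sin(2 \tau - 2 x)$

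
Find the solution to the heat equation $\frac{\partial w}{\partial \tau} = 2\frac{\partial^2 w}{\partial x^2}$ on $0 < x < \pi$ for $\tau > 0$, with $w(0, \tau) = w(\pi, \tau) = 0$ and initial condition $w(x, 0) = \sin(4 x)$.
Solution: Using separation of variables $w = X(x)T(\tau)$:
Eigenfunctions: $\sin(nx)$, $n = 1, 2, 3, \ldots$
General solution: $w(x, \tau) = \sum c_n \sin(nx) e^{-2n^2 \tau}$
Matching $w(x,0) = \sin(4 x)$ term by term: $c_4=1$.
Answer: $w(x, \tau) = e^{-32 \tau} \sin(4 x)$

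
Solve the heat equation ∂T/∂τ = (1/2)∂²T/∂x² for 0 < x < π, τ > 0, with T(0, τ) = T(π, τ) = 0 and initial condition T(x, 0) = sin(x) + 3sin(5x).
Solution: Separating variables: T = Σ c_n exp(-n²τ/2) sin(nx). From T(x,0) = sin(x) + 3sin(5x): c_1=1, c_5=3.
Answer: T(x, τ) = exp(-τ/2)sin(x) + 3exp(-25τ/2)sin(5x)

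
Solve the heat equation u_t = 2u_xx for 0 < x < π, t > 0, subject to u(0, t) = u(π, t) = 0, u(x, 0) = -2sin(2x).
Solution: Separating variables: u = Σ c_n exp(-2n²t) sin(nx). From u(x,0) = -2sin(2x): c_2=-2.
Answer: u(x, t) = -2exp(-8t)sin(2x)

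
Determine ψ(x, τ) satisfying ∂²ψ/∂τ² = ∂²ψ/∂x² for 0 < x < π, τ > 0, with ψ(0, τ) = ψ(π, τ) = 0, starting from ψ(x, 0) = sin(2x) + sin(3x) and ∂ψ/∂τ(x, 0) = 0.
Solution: Using separation of variables ψ = X(x)T(τ):
Eigenfunctions: sin(nx), n = 1, 2, 3, ...
General solution: ψ(x, τ) = Σ [A_n cos(n τ) + B_n sin(n τ)] sin(nx)
From ψ(x,0) = sin(2x) + sin(3x): A_2=1, A_3=1. From ψ_τ(x,0) = 0: all B_n = 0.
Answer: ψ(x, τ) = sin(2x)cos(2τ) + sin(3x)cos(3τ)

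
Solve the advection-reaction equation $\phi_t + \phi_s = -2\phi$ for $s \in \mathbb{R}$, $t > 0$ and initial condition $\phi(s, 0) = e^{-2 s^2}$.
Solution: Substitute $\phi = e^{-2t}u$.
Then $\phi_t = e^{-2t}(u_t - 2u)$, $\phi_s = e^{-2t}u_s$; substituting and dividing by $e^{-2t}$, the lower-order terms cancel: $u_t + u_s = 0$ (standard advection equation).
Data for $u$: $u(s,0) = \phi(s,0) = e^{-2 s^2}$.
By characteristics ($ds/dt = 1$), $u(s,t) = f(s - t)$ with $f = u( \cdot , 0)$.
So $u(s,t) = e^{-2 (s - t)^2}$, and $\phi(s,t) = e^{-2t}u(s,t)$.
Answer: $\phi(s, t) = e^{-2 t} e^{-2 (s - t)^2}$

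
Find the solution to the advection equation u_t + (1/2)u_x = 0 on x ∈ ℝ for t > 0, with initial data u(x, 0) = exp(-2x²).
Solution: By characteristics (dx/dt = 1/2), u(x,t) = f(x - (1/2)t) with f = u(·, 0).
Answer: u(x, t) = exp(-2(-t/2 + x)²)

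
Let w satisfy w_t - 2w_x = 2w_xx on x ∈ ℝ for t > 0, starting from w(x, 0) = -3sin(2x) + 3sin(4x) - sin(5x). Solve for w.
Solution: Moving frame: η = x + 2t, σ = t, w = u(η,σ), so w_t = u_σ + 2u_η and w_xx = u_ηη.
Hence w_t - 2w_x = u_σ and the PDE becomes the heat equation u_σ = 2u_ηη on η ∈ ℝ.
Initial data: u(η,0) = w(η,0) = -3sin(2η) + 3sin(4η) - sin(5η). Each mode sin(nη) decays as exp(-2n²σ) on ℝ, so u(η,σ) = Σ c_n exp(-2n²σ) sin(nη) with c_2=-3, c_4=3, c_5=-1: u(η,σ) = -3exp(-8σ)sin(2η) + 3exp(-32σ)sin(4η) - exp(-50σ)sin(5η).
Substituting back: w(x,t) = u(x + 2t, t).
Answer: w(x, t) = -3exp(-8t)sin(4t + 2x) + 3exp(-32t)sin(8t + 4x) - exp(-50t)sin(10t + 5x)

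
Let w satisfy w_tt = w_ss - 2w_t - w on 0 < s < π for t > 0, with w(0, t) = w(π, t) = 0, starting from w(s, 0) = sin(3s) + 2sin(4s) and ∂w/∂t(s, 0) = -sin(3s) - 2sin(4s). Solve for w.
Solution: Substitute w = exp(-t)u, i.e. u = exp(t)w.
By the product rule, w_t = exp(-t)(u_t - u), w_tt = exp(-t)(u_tt - 2u_t + u), w_ss = exp(-t)u_ss.
Substituting into the PDE and dividing by exp(-t): u_tt - 2u_t + u = u_ss - 2(u_t - u) - u.
The lower-order terms cancel, leaving the standard wave equation u_tt = u_ss.
Initial data for u: u(s,0) = w(s,0) = sin(3s) + 2sin(4s); u_t(s,0) = w_t(s,0) + w(s,0) = 0. The boundary conditions carry over: u(0,t) = u(π,t) = 0.
Solve for u:
  Using separation of variables u = X(s)T(t):
  Eigenfunctions: sin(ns), n = 1, 2, 3, ...
  General solution: u(s, t) = Σ [A_n cos(n t) + B_n sin(n t)] sin(ns)
  From u(s,0) = sin(3s) + 2sin(4s): A_3=1, A_4=2. From u_t(s,0) = 0: all B_n = 0.
Hence u(s,t) = sin(3s)cos(3t) + 2sin(4s)cos(4t).
Transform back: w(s,t) = exp(-t)u(s,t).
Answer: w(s, t) = exp(-t)sin(3s)cos(3t) + 2exp(-t)sin(4s)cos(4t)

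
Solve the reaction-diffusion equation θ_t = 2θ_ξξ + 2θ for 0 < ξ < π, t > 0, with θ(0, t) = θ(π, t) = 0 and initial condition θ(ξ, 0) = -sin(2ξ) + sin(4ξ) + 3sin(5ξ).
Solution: Substitute θ = exp(2t)u, i.e. u = exp(-2t)θ.
By the product rule, θ_t = exp(2t)(u_t + 2u), θ_ξξ = exp(2t)u_ξξ.
Substituting into the PDE and dividing by exp(2t): u_t + 2u = 2u_ξξ + 2u.
The lower-order terms cancel, leaving the standard heat equation u_t = 2u_ξξ.
Initial data for u: u(ξ,0) = θ(ξ,0) = -sin(2ξ) + sin(4ξ) + 3sin(5ξ). The boundary conditions carry over: u(0,t) = u(π,t) = 0.
Solve for u:
  Using separation of variables u = X(ξ)G(t):
  Eigenfunctions: sin(nξ), n = 1, 2, 3, ...
  General solution: u(ξ, t) = Σ c_n sin(nξ) exp(-2n² t)
  Matching u(ξ,0) = -sin(2ξ) + sin(4ξ) + 3sin(5ξ) term by term: c_2=-1, c_4=1, c_5=3.
Hence u(ξ,t) = -exp(-8t)sin(2ξ) + exp(-32t)sin(4ξ) + 3exp(-50t)sin(5ξ).
Transform back: θ(ξ,t) = exp(2t)u(ξ,t).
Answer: θ(ξ, t) = -exp(-6t)sin(2ξ) + exp(-30t)sin(4ξ) + 3exp(-48t)sin(5ξ)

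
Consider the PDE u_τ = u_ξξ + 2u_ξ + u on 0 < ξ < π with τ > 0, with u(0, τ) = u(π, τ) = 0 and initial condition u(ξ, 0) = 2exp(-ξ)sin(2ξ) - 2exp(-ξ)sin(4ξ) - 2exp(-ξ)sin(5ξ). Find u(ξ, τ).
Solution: Substitute u = exp(-ξ)w, i.e. w = exp(ξ)u.
By the product rule, u_ξ = exp(-ξ)(w_ξ - w), u_ξξ = exp(-ξ)(w_ξξ - 2w_ξ + w), u_τ = exp(-ξ)w_τ.
Substituting into the PDE and dividing by exp(-ξ): w_τ = (w_ξξ - 2w_ξ + w) + 2(w_ξ - w) + w.
The lower-order terms cancel, leaving the standard heat equation w_τ = w_ξξ.
Initial data for w: w(ξ,0) = exp(ξ)u(ξ,0) = 2sin(2ξ) - 2sin(4ξ) - 2sin(5ξ). The boundary conditions carry over: w(0,τ) = w(π,τ) = 0.
Solve for w:
  Using separation of variables w = X(ξ)T(τ):
  Eigenfunctions: sin(nξ), n = 1, 2, 3, ...
  General solution: w(ξ, τ) = Σ c_n sin(nξ) exp(-n² τ)
  Matching w(ξ,0) = 2sin(2ξ) - 2sin(4ξ) - 2sin(5ξ) term by term: c_2=2, c_4=-2, c_5=-2.
Hence w(ξ,τ) = 2exp(-4τ)sin(2ξ) - 2exp(-16τ)sin(4ξ) - 2exp(-25τ)sin(5ξ).
Transform back: u(ξ,τ) = exp(-ξ)w(ξ,τ).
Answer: u(ξ, τ) = 2exp(-ξ)exp(-4τ)sin(2ξ) - 2exp(-ξ)exp(-16τ)sin(4ξ) - 2exp(-ξ)exp(-25τ)sin(5ξ)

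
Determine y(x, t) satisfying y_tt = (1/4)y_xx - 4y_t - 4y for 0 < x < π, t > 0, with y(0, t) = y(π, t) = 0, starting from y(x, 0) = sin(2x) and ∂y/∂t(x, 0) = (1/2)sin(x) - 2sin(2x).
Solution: Substitute y = exp(-2t)u.
Then y_t = exp(-2t)(u_t - 2u), y_tt = exp(-2t)(u_tt - 4u_t + 4u), y_xx = exp(-2t)u_xx; substituting and dividing by exp(-2t), the lower-order terms cancel: u_tt = (1/4)u_xx (standard wave equation).
Data for u: u(x,0) = y(x,0) = sin(2x); u_t(x,0) = y_t(x,0) + 2y(x,0) = (1/2)sin(x). The boundary conditions carry over: u(0,t) = u(π,t) = 0.
Separating variables: u = Σ [A_n cos(ω_n t) + B_n sin(ω_n t)] sin(nx), ω_n = n/2. From ICs (B_n = velocity coefficient / ω_n): A_2=1, B_1=1.
So u(x,t) = sin(t/2)sin(x) + sin(2x)cos(t), and y(x,t) = exp(-2t)u(x,t).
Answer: y(x, t) = exp(-2t)sin(t/2)sin(x) + exp(-2t)sin(2x)cos(t)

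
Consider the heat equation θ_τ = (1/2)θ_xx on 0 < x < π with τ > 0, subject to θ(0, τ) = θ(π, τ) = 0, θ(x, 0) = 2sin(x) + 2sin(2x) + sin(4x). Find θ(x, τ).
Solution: Separating variables: θ = Σ c_n exp(-n²τ/2) sin(nx). From θ(x,0) = 2sin(x) + 2sin(2x) + sin(4x): c_1=2, c_2=2, c_4=1.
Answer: θ(x, τ) = 2exp(-2τ)sin(2x) + exp(-8τ)sin(4x) + 2exp(-τ/2)sin(x)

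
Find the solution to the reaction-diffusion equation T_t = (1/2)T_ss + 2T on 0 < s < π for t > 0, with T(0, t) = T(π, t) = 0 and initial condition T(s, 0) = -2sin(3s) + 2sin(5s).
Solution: Substitute T = exp(2t)u.
Then T_t = exp(2t)(u_t + 2u), T_ss = exp(2t)u_ss; substituting and dividing by exp(2t), the lower-order terms cancel: u_t = (1/2)u_ss (standard heat equation).
Data for u: u(s,0) = T(s,0) = -2sin(3s) + 2sin(5s). The boundary conditions carry over: u(0,t) = u(π,t) = 0.
Separating variables: u = Σ c_n exp(-n²t/2) sin(ns). From u(s,0) = -2sin(3s) + 2sin(5s): c_3=-2, c_5=2.
So u(s,t) = -2exp(-9t/2)sin(3s) + 2exp(-25t/2)sin(5s), and T(s,t) = exp(2t)u(s,t).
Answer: T(s, t) = -2exp(-5t/2)sin(3s) + 2exp(-21t/2)sin(5s)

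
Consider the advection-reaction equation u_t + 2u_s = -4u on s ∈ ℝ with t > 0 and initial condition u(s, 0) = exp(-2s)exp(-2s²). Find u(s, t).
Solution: Substitute u = exp(-2s)w, i.e. w = exp(2s)u.
By the product rule, u_s = exp(-2s)(w_s - 2w), u_t = exp(-2s)w_t.
Substituting into the PDE and dividing by exp(-2s): w_t + 2(w_s - 2w) = -4w.
The lower-order terms cancel, leaving the standard advection equation w_t + 2w_s = 0.
Initial data for w: w(s,0) = exp(2s)u(s,0) = exp(-2s²).
Solve for w:
  By method of characteristics (waves move right with speed 2):
  Along characteristics s - 2t = const, w is constant, so w(s,t) = f(s - 2t) with f = w(·, 0).
Hence w(s,t) = exp(-2(s - 2t)²).
Transform back: u(s,t) = exp(-2s)w(s,t).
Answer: u(s, t) = exp(-2s)exp(-2(s - 2t)²)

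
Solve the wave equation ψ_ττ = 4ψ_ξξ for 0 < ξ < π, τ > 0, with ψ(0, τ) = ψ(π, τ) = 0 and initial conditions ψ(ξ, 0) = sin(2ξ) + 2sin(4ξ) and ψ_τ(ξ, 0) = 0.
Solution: Separating variables: ψ = Σ [A_n cos(ω_n τ) + B_n sin(ω_n τ)] sin(nξ), ω_n = 2n. From ICs: A_2=1, A_4=2.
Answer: ψ(ξ, τ) = sin(2ξ)cos(4τ) + 2sin(4ξ)cos(8τ)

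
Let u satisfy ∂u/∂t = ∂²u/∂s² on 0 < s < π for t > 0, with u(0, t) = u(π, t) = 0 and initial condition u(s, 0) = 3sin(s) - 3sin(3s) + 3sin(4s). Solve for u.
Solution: Using separation of variables u = X(s)T(t):
Eigenfunctions: sin(ns), n = 1, 2, 3, ...
General solution: u(s, t) = Σ c_n sin(ns) exp(-n² t)
Matching u(s,0) = 3sin(s) - 3sin(3s) + 3sin(4s) term by term: c_1=3, c_3=-3, c_4=3.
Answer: u(s, t) = 3exp(-t)sin(s) - 3exp(-9t)sin(3s) + 3exp(-16t)sin(4s)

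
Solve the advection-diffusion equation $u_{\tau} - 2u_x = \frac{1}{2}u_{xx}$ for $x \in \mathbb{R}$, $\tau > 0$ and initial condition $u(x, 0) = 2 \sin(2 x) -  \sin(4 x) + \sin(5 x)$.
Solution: Moving frame: $\eta = x + 2\tau$, $\sigma = \tau$, $u = w(\eta,\sigma)$, so $u_{\tau} = w_{\sigma} + 2w_{\eta}$ and $u_{xx} = w_{\eta\eta}$.
Hence $u_{\tau} - 2u_x = w_{\sigma}$ and the PDE becomes the heat equation $w_{\sigma} = \frac{1}{2}w_{\eta\eta}$ on $\eta \in \mathbb{R}$.
Initial data: $w(\eta,0) = u(\eta,0) = 2 \sin(2 \eta) - \sin(4 \eta) + \sin(5 \eta)$. Each mode $\sin(n\eta)$ decays as $e^{-n^2\sigma/2}$ on $\mathbb{R}$, so $w(\eta,\sigma) = \sum c_n e^{-n^2\sigma/2} \sin(n\eta)$ with $c_2=2, c_4=-1, c_5=1$: $w(\eta,\sigma) = 2 e^{-2 \sigma} \sin(2 \eta) - e^{-8 \sigma} \sin(4 \eta) + e^{-25 \sigma/2} \sin(5 \eta)$.
Substituting back: $u(x,\tau) = w(x + 2\tau, \tau)$.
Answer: $u(x, \tau) = 2 e^{-2 \tau} \sin(4 \tau + 2 x) -  e^{-8 \tau} \sin(8 \tau + 4 x) + e^{-25 \tau/2} \sin(10 \tau + 5 x)$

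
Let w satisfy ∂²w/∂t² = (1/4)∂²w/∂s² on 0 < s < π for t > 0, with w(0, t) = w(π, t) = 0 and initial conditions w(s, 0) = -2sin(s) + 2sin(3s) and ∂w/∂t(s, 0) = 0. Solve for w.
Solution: Using separation of variables w = X(s)T(t):
Eigenfunctions: sin(ns), n = 1, 2, 3, ...
General solution: w(s, t) = Σ [A_n cos(n t/2) + B_n sin(n t/2)] sin(ns)
From w(s,0) = -2sin(s) + 2sin(3s): A_1=-2, A_3=2. From w_t(s,0) = 0: all B_n = 0.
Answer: w(s, t) = -2sin(s)cos(t/2) + 2sin(3s)cos(3t/2)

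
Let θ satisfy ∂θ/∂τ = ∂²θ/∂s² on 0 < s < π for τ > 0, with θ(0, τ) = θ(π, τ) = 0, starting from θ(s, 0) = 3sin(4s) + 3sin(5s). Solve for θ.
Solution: Using separation of variables θ = X(s)G(τ):
Eigenfunctions: sin(ns), n = 1, 2, 3, ...
General solution: θ(s, τ) = Σ c_n sin(ns) exp(-n² τ)
Matching θ(s,0) = 3sin(4s) + 3sin(5s) term by term: c_4=3, c_5=3.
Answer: θ(s, τ) = 3exp(-16τ)sin(4s) + 3exp(-25τ)sin(5s)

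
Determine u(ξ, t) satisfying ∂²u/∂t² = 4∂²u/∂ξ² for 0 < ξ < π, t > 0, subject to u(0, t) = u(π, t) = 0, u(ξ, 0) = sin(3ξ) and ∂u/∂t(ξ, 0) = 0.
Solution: Separating variables: u = Σ [A_n cos(ω_n t) + B_n sin(ω_n t)] sin(nξ), ω_n = 2n. From ICs: A_3=1.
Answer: u(ξ, t) = sin(3ξ)cos(6t)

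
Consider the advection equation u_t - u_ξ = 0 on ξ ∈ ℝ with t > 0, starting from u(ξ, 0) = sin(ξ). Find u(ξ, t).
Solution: By characteristics (dξ/dt = -1), u(ξ,t) = f(ξ + t) with f = u(·, 0).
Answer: u(ξ, t) = sin(t + ξ)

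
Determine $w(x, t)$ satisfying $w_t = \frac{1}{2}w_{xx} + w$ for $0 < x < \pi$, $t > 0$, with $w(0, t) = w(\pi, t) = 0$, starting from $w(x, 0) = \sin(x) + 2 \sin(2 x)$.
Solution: Substitute $w = e^{t}u$.
Then $w_t = e^{t}(u_t + u)$, $w_{xx} = e^{t}u_{xx}$; substituting and dividing by $e^{t}$, the lower-order terms cancel: $u_t = \frac{1}{2}u_{xx}$ (standard heat equation).
Data for $u$: $u(x,0) = w(x,0) = \sin(x) + 2 \sin(2 x)$. The boundary conditions carry over: $u(0,t) = u(\pi,t) = 0$.
Separating variables: $u = \sum c_n e^{-n^2t/2} \sin(nx)$. From $u(x,0) = \sin(x) + 2 \sin(2 x)$: $c_1=1, c_2=2$.
So $u(x,t) = 2 e^{-2 t} \sin(2 x) + e^{-t/2} \sin(x)$, and $w(x,t) = e^{t}u(x,t)$.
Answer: $w(x, t) = e^{t/2} \sin(x) + 2 e^{-t} \sin(2 x)$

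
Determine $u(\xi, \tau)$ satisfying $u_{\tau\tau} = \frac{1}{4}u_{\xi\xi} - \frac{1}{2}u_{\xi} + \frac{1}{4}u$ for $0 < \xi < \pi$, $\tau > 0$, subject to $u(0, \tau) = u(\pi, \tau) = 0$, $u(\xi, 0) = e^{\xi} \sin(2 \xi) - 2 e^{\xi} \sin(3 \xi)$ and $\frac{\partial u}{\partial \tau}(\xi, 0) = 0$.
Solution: Substitute $u = e^{\xi}w$, i.e. $w = e^{-\xi}u$.
By the product rule, $u_{\xi} = e^{\xi}(w_{\xi} + w)$, $u_{\xi\xi} = e^{\xi}(w_{\xi\xi} + 2w_{\xi} + w)$, $u_{\tau\tau} = e^{\xi}w_{\tau\tau}$.
Substituting into the PDE and dividing by $e^{\xi}$: $w_{\tau\tau} = \frac{1}{4}(w_{\xi\xi} + 2w_{\xi} + w) - \frac{1}{2}(w_{\xi} + w) + \frac{1}{4}w$.
The lower-order terms cancel, leaving the standard wave equation $w_{\tau\tau} = \frac{1}{4}w_{\xi\xi}$.
Initial data for $w$: $w(\xi,0) = e^{-\xi}u(\xi,0) = \sin(2 \xi) - 2 \sin(3 \xi)$; $w_{\tau}(\xi,0) = e^{-\xi}u_{\tau}(\xi,0) = 0$. The boundary conditions carry over: $w(0,\tau) = w(\pi,\tau) = 0$.
Solve for $w$:
  Using separation of variables $w = X(\xi)T(\tau)$:
  Eigenfunctions: $\sin(n\xi)$, $n = 1, 2, 3, \ldots$
  General solution: $w(\xi, \tau) = \sum [A_n \cos(n \tau/2) + B_n \sin(n \tau/2)] \sin(n\xi)$
  From $w(\xi,0) = \sin(2 \xi) - 2 \sin(3 \xi)$: $A_2=1, A_3=-2$. From $w_{\tau}(\xi,0) = 0$: all $B_n = 0$.
Hence $w(\xi,\tau) = \sin(2 \xi) \cos(\tau) - 2 \sin(3 \xi) \cos(3 \tau/2)$.
Transform back: $u(\xi,\tau) = e^{\xi}w(\xi,\tau)$.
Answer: $u(\xi, \tau) = e^{\xi} \sin(2 \xi) \cos(\tau) - 2 e^{\xi} \sin(3 \xi) \cos(3 \tau/2)$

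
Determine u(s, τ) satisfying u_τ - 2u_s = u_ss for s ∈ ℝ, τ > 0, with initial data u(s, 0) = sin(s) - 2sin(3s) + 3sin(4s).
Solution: Change to a moving frame: let η = s + 2τ, σ = τ and write u(s,τ) = w(η,σ).
By the chain rule u_τ = w_σ + 2w_η, u_s = w_η, u_ss = w_ηη.
Then u_τ - 2u_s = w_σ: the advection term cancels and the PDE becomes the heat equation w_σ = w_ηη on η ∈ ℝ.
Initial data: w(η,0) = u(η,0) = sin(η) - 2sin(3η) + 3sin(4η).
On η ∈ ℝ each mode satisfies (sin(nη))″ = -n² sin(nη), so exp(-n²σ) sin(nη) solves the heat equation; by superposition w(η,σ) = Σ c_n exp(-n²σ) sin(nη).
Reading off the coefficients: c_1=1, c_3=-2, c_4=3, so w(η,σ) = exp(-σ)sin(η) - 2exp(-9σ)sin(3η) + 3exp(-16σ)sin(4η).
Substituting back η = s + 2τ, σ = τ: u(s,τ) = w(s + 2τ, τ).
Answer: u(s, τ) = exp(-τ)sin(s + 2τ) - 2exp(-9τ)sin(3s + 6τ) + 3exp(-16τ)sin(4s + 8τ)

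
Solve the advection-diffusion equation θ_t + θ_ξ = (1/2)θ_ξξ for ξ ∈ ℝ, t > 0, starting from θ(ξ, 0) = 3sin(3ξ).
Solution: Moving frame: η = ξ - t, σ = t, θ = u(η,σ), so θ_t = u_σ - u_η and θ_ξξ = u_ηη.
Hence θ_t + θ_ξ = u_σ and the PDE becomes the heat equation u_σ = (1/2)u_ηη on η ∈ ℝ.
Initial data: u(η,0) = θ(η,0) = 3sin(3η). Each mode sin(nη) decays as exp(-n²σ/2) on ℝ, so u(η,σ) = Σ c_n exp(-n²σ/2) sin(nη) with c_3=3: u(η,σ) = 3exp(-9σ/2)sin(3η).
Substituting back: θ(ξ,t) = u(ξ - t, t).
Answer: θ(ξ, t) = -3exp(-9t/2)sin(3t - 3ξ)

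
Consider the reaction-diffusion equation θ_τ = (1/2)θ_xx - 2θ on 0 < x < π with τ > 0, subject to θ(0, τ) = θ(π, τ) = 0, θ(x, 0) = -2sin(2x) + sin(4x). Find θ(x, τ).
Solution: Substitute θ = exp(-2τ)u.
Then θ_τ = exp(-2τ)(u_τ - 2u), θ_xx = exp(-2τ)u_xx; substituting and dividing by exp(-2τ), the lower-order terms cancel: u_τ = (1/2)u_xx (standard heat equation).
Data for u: u(x,0) = θ(x,0) = -2sin(2x) + sin(4x). The boundary conditions carry over: u(0,τ) = u(π,τ) = 0.
Separating variables: u = Σ c_n exp(-n²τ/2) sin(nx). From u(x,0) = -2sin(2x) + sin(4x): c_2=-2, c_4=1.
So u(x,τ) = -2exp(-2τ)sin(2x) + exp(-8τ)sin(4x), and θ(x,τ) = exp(-2τ)u(x,τ).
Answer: θ(x, τ) = -2exp(-4τ)sin(2x) + exp(-10τ)sin(4x)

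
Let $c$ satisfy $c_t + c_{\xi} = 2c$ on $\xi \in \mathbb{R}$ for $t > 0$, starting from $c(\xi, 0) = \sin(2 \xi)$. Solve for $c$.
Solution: Substitute $c = e^{2t}u$, i.e. $u = e^{-2t}c$.
By the product rule, $c_t = e^{2t}(u_t + 2u)$, $c_{\xi} = e^{2t}u_{\xi}$.
Substituting into the PDE and dividing by $e^{2t}$: $u_t + 2u + u_{\xi} = 2u$.
The lower-order terms cancel, leaving the standard advection equation $u_t + u_{\xi} = 0$.
Initial data for $u$: $u(\xi,0) = c(\xi,0) = \sin(2 \xi)$.
Solve for $u$:
  By method of characteristics (waves move right with speed 1):
  Along characteristics $\xi - t =$ const, $u$ is constant, so $u(\xi,t) = f(\xi - t)$ with $f = u( \cdot , 0)$.
Hence $u(\xi,t) = - \sin(2 t - 2 \xi)$.
Transform back: $c(\xi,t) = e^{2t}u(\xi,t)$.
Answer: $c(\xi, t) = e^{2 t} \sin(2 \xi - 2 t)$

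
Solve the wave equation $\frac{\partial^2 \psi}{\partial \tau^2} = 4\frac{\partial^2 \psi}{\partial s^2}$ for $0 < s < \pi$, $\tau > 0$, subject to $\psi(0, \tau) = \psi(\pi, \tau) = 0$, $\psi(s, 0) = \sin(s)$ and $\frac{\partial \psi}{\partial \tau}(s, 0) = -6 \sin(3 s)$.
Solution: Separating variables: $\psi = \sum [A_n \cos(\omega_n \tau) + B_n \sin(\omega_n \tau)] \sin(ns)$, $\omega_n = 2n$. From ICs ($B_n$ = velocity coefficient / $\omega_n$): $A_1=1, B_3=-1$.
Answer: $\psi(s, \tau) = - \sin(6 \tau) \sin(3 s) + \sin(s) \cos(2 \tau)$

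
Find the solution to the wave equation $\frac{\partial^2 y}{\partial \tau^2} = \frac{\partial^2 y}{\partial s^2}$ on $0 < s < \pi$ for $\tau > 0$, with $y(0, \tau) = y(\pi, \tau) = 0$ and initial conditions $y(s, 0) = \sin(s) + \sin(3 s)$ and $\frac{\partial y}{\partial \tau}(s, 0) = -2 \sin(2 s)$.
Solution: Separating variables: $y = \sum [A_n \cos(\omega_n \tau) + B_n \sin(\omega_n \tau)] \sin(ns)$, $\omega_n = n$. From ICs ($B_n$ = velocity coefficient / $\omega_n$): $A_1=1, A_3=1, B_2=-1$.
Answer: $y(s, \tau) = - \sin(2 \tau) \sin(2 s) + \sin(s) \cos(\tau) + \sin(3 s) \cos(3 \tau)$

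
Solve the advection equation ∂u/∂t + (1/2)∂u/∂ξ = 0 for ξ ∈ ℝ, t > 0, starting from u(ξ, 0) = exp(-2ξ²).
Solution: By characteristics (dξ/dt = 1/2), u(ξ,t) = f(ξ - (1/2)t) with f = u(·, 0).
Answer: u(ξ, t) = exp(-2(-t/2 + ξ)²)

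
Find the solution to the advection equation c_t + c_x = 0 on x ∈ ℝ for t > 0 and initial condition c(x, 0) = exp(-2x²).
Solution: By method of characteristics (waves move right with speed 1):
Along characteristics x - t = const, c is constant, so c(x,t) = f(x - t) with f = c(·, 0).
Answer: c(x, t) = exp(-2(-t + x)²)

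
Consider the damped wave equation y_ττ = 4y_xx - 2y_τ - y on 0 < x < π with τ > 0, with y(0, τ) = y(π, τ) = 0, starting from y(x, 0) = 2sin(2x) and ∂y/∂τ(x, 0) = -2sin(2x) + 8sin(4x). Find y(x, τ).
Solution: Substitute y = exp(-τ)u, i.e. u = exp(τ)y.
By the product rule, y_τ = exp(-τ)(u_τ - u), y_ττ = exp(-τ)(u_ττ - 2u_τ + u), y_xx = exp(-τ)u_xx.
Substituting into the PDE and dividing by exp(-τ): u_ττ - 2u_τ + u = 4u_xx - 2(u_τ - u) - u.
The lower-order terms cancel, leaving the standard wave equation u_ττ = 4u_xx.
Initial data for u: u(x,0) = y(x,0) = 2sin(2x); u_τ(x,0) = y_τ(x,0) + y(x,0) = 8sin(4x). The boundary conditions carry over: u(0,τ) = u(π,τ) = 0.
Solve for u:
  Using separation of variables u = X(x)T(τ):
  Eigenfunctions: sin(nx), n = 1, 2, 3, ...
  General solution: u(x, τ) = Σ [A_n cos(2n τ) + B_n sin(2n τ)] sin(nx)
  From u(x,0) = 2sin(2x): A_2=2. From u_τ(x,0) = 8sin(4x), using u_τ(x,0) = Σ ω_n B_n sin(nx) with ω_n = 2n: B_4 = 8/8 = 1.
Hence u(x,τ) = 2sin(2x)cos(4τ) + sin(4x)sin(8τ).
Transform back: y(x,τ) = exp(-τ)u(x,τ).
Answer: y(x, τ) = 2exp(-τ)sin(2x)cos(4τ) + exp(-τ)sin(4x)sin(8τ)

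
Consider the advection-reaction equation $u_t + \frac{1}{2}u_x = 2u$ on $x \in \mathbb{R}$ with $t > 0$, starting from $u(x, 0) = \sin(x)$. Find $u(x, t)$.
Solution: Substitute $u = e^{2t}w$.
Then $u_t = e^{2t}(w_t + 2w)$, $u_x = e^{2t}w_x$; substituting and dividing by $e^{2t}$, the lower-order terms cancel: $w_t + \frac{1}{2}w_x = 0$ (standard advection equation).
Data for $w$: $w(x,0) = u(x,0) = \sin(x)$.
By characteristics ($dx/dt = 1/2$), $w(x,t) = f(x - \frac{1}{2}t)$ with $f = w( \cdot , 0)$.
So $w(x,t) = - \sin(t/2 - x)$, and $u(x,t) = e^{2t}w(x,t)$.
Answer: $u(x, t) = - e^{2 t} \sin(t/2 - x)$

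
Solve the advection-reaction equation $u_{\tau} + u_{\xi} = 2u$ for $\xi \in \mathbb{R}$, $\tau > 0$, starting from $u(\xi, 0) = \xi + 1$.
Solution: Substitute $u = e^{2\tau}w$, i.e. $w = e^{-2\tau}u$.
By the product rule, $u_{\tau} = e^{2\tau}(w_{\tau} + 2w)$, $u_{\xi} = e^{2\tau}w_{\xi}$.
Substituting into the PDE and dividing by $e^{2\tau}$: $w_{\tau} + 2w + w_{\xi} = 2w$.
The lower-order terms cancel, leaving the standard advection equation $w_{\tau} + w_{\xi} = 0$.
Initial data for $w$: $w(\xi,0) = u(\xi,0) = \xi + 1$.
Solve for $w$:
  By method of characteristics (waves move right with speed 1):
  Along characteristics $\xi - \tau =$ const, $w$ is constant, so $w(\xi,\tau) = f(\xi - \tau)$ with $f = w( \cdot , 0)$.
Hence $w(\xi,\tau) = \xi - \tau + 1$.
Transform back: $u(\xi,\tau) = e^{2\tau}w(\xi,\tau)$.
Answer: $u(\xi, \tau) = - \tau e^{2 \tau} + \xi e^{2 \tau} + e^{2 \tau}$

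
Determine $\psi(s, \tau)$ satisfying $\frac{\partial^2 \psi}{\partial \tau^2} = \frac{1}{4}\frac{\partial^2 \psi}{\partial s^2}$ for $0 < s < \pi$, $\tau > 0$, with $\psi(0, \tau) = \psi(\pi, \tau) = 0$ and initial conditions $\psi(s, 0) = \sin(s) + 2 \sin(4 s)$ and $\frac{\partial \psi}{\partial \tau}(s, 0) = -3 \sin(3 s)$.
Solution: Separating variables: $\psi = \sum [A_n \cos(\omega_n \tau) + B_n \sin(\omega_n \tau)] \sin(ns)$, $\omega_n = n/2$. From ICs ($B_n$ = velocity coefficient / $\omega_n$): $A_1=1, A_4=2, B_3=-2$.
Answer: $\psi(s, \tau) = -2 \sin(3 \tau/2) \sin(3 s) + \sin(s) \cos(\tau/2) + 2 \sin(4 s) \cos(2 \tau)$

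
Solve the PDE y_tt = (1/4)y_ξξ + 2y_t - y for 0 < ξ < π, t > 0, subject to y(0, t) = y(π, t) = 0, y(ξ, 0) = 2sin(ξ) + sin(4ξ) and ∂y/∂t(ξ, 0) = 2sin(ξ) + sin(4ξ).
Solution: Substitute y = exp(t)u, i.e. u = exp(-t)y.
By the product rule, y_t = exp(t)(u_t + u), y_tt = exp(t)(u_tt + 2u_t + u), y_ξξ = exp(t)u_ξξ.
Substituting into the PDE and dividing by exp(t): u_tt + 2u_t + u = (1/4)u_ξξ + 2(u_t + u) - u.
The lower-order terms cancel, leaving the standard wave equation u_tt = (1/4)u_ξξ.
Initial data for u: u(ξ,0) = y(ξ,0) = 2sin(ξ) + sin(4ξ); u_t(ξ,0) = y_t(ξ,0) - y(ξ,0) = 0. The boundary conditions carry over: u(0,t) = u(π,t) = 0.
Solve for u:
  Using separation of variables u = X(ξ)T(t):
  Eigenfunctions: sin(nξ), n = 1, 2, 3, ...
  General solution: u(ξ, t) = Σ [A_n cos(n t/2) + B_n sin(n t/2)] sin(nξ)
  From u(ξ,0) = 2sin(ξ) + sin(4ξ): A_1=2, A_4=1. From u_t(ξ,0) = 0: all B_n = 0.
Hence u(ξ,t) = 2sin(ξ)cos(t/2) + sin(4ξ)cos(2t).
Transform back: y(ξ,t) = exp(t)u(ξ,t).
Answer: y(ξ, t) = 2exp(t)sin(ξ)cos(t/2) + exp(t)sin(4ξ)cos(2t)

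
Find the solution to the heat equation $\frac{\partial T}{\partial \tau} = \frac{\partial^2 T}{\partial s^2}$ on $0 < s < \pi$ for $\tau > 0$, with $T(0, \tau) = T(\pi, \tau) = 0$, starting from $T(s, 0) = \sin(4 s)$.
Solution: Using separation of variables $T = X(s)G(\tau)$:
Eigenfunctions: $\sin(ns)$, $n = 1, 2, 3, \ldots$
General solution: $T(s, \tau) = \sum c_n \sin(ns) e^{-n^2 \tau}$
Matching $T(s,0) = \sin(4 s)$ term by term: $c_4=1$.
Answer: $T(s, \tau) = e^{-16 \tau} \sin(4 s)$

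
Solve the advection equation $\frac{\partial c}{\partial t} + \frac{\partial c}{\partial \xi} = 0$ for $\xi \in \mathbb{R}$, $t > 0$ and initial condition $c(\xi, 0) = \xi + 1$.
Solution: By method of characteristics (waves move right with speed 1):
Along characteristics $\xi - t =$ const, $c$ is constant, so $c(\xi,t) = f(\xi - t)$ with $f = c( \cdot , 0)$.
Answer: $c(\xi, t) = \xi -  t + 1$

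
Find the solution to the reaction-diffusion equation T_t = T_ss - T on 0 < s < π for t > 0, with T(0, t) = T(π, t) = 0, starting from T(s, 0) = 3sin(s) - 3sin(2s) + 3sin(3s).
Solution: Substitute T = exp(-t)u, i.e. u = exp(t)T.
By the product rule, T_t = exp(-t)(u_t - u), T_ss = exp(-t)u_ss.
Substituting into the PDE and dividing by exp(-t): u_t - u = u_ss - u.
The lower-order terms cancel, leaving the standard heat equation u_t = u_ss.
Initial data for u: u(s,0) = T(s,0) = 3sin(s) - 3sin(2s) + 3sin(3s). The boundary conditions carry over: u(0,t) = u(π,t) = 0.
Solve for u:
  Using separation of variables u = X(s)G(t):
  Eigenfunctions: sin(ns), n = 1, 2, 3, ...
  General solution: u(s, t) = Σ c_n sin(ns) exp(-n² t)
  Matching u(s,0) = 3sin(s) - 3sin(2s) + 3sin(3s) term by term: c_1=3, c_2=-3, c_3=3.
Hence u(s,t) = 3exp(-t)sin(s) - 3exp(-4t)sin(2s) + 3exp(-9t)sin(3s).
Transform back: T(s,t) = exp(-t)u(s,t).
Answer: T(s, t) = 3exp(-2t)sin(s) - 3exp(-5t)sin(2s) + 3exp(-10t)sin(3s)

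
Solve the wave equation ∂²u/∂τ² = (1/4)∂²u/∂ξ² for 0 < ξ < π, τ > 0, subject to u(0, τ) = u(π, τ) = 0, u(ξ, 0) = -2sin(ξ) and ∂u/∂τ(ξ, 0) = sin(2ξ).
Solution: Using separation of variables u = X(ξ)T(τ):
Eigenfunctions: sin(nξ), n = 1, 2, 3, ...
General solution: u(ξ, τ) = Σ [A_n cos(n τ/2) + B_n sin(n τ/2)] sin(nξ)
From u(ξ,0) = -2sin(ξ): A_1=-2. From u_τ(ξ,0) = sin(2ξ), using u_τ(ξ,0) = Σ ω_n B_n sin(nξ) with ω_n = n/2: B_2 = 1/1 = 1.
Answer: u(ξ, τ) = -2sin(ξ)cos(τ/2) + sin(2ξ)sin(τ)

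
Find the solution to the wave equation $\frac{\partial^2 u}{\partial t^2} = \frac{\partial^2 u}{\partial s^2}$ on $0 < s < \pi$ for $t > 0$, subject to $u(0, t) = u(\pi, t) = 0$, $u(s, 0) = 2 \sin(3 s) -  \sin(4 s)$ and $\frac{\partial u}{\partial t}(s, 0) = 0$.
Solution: Using separation of variables $u = X(s)T(t)$:
Eigenfunctions: $\sin(ns)$, $n = 1, 2, 3, \ldots$
General solution: $u(s, t) = \sum [A_n \cos(n t) + B_n \sin(n t)] \sin(ns)$
From $u(s,0) = 2 \sin(3 s) - \sin(4 s)$: $A_3=2, A_4=-1$. From $u_t(s,0) = 0$: all $B_n = 0$.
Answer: $u(s, t) = 2 \sin(3 s) \cos(3 t) -  \sin(4 s) \cos(4 t)$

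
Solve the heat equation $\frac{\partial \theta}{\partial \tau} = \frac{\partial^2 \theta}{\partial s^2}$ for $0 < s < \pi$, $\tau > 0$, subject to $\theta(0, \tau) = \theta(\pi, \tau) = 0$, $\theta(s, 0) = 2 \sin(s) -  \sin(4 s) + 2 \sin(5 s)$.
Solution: Using separation of variables $\theta = X(s)G(\tau)$:
Eigenfunctions: $\sin(ns)$, $n = 1, 2, 3, \ldots$
General solution: $\theta(s, \tau) = \sum c_n \sin(ns) e^{-n^2 \tau}$
Matching $\theta(s,0) = 2 \sin(s) - \sin(4 s) + 2 \sin(5 s)$ term by term: $c_1=2, c_4=-1, c_5=2$.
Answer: $\theta(s, \tau) = 2 e^{-\tau} \sin(s) -  e^{-16 \tau} \sin(4 s) + 2 e^{-25 \tau} \sin(5 s)$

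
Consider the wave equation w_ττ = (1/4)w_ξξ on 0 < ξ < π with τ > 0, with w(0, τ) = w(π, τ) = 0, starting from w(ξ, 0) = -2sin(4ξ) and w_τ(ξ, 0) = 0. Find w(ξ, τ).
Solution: Separating variables: w = Σ [A_n cos(ω_n τ) + B_n sin(ω_n τ)] sin(nξ), ω_n = n/2. From ICs: A_4=-2.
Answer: w(ξ, τ) = -2sin(4ξ)cos(2τ)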